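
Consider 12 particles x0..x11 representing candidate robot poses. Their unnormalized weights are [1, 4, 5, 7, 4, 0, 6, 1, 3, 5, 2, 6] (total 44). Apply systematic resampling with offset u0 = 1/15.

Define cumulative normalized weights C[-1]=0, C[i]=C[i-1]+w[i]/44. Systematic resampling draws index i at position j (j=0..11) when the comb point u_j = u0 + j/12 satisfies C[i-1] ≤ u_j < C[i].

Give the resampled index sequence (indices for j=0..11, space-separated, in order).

C = [1/44, 5/44, 5/22, 17/44, 21/44, 21/44, 27/44, 7/11, 31/44, 9/11, 19/22, 1]
j=0: u_0=1/15 ∈ [1/44, 5/44) → index 1
j=1: u_1=3/20 ∈ [5/44, 5/22) → index 2
j=2: u_2=7/30 ∈ [5/22, 17/44) → index 3
j=3: u_3=19/60 ∈ [5/22, 17/44) → index 3
j=4: u_4=2/5 ∈ [17/44, 21/44) → index 4
j=5: u_5=29/60 ∈ [21/44, 27/44) → index 6
j=6: u_6=17/30 ∈ [21/44, 27/44) → index 6
j=7: u_7=13/20 ∈ [7/11, 31/44) → index 8
j=8: u_8=11/15 ∈ [31/44, 9/11) → index 9
j=9: u_9=49/60 ∈ [31/44, 9/11) → index 9
j=10: u_10=9/10 ∈ [19/22, 1) → index 11
j=11: u_11=59/60 ∈ [19/22, 1) → index 11

1 2 3 3 4 6 6 8 9 9 11 11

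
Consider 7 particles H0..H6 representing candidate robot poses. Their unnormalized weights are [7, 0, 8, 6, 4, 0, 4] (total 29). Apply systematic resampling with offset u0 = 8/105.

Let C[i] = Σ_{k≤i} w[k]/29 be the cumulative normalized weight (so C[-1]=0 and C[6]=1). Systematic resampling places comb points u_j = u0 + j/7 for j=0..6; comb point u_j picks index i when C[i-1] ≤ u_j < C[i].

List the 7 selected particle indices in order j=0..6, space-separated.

C = [7/29, 7/29, 15/29, 21/29, 25/29, 25/29, 1]
j=0: u_0=8/105 ∈ [0, 7/29) → index 0
j=1: u_1=23/105 ∈ [0, 7/29) → index 0
j=2: u_2=38/105 ∈ [7/29, 15/29) → index 2
j=3: u_3=53/105 ∈ [7/29, 15/29) → index 2
j=4: u_4=68/105 ∈ [15/29, 21/29) → index 3
j=5: u_5=83/105 ∈ [21/29, 25/29) → index 4
j=6: u_6=14/15 ∈ [25/29, 1) → index 6

0 0 2 2 3 4 6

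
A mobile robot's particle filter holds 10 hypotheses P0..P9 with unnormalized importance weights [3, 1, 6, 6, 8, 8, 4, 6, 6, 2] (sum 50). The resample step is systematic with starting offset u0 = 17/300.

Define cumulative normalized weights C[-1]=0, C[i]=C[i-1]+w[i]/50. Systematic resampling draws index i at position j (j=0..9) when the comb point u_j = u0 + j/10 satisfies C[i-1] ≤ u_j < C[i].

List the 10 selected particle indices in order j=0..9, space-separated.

C = [3/50, 2/25, 1/5, 8/25, 12/25, 16/25, 18/25, 21/25, 24/25, 1]
j=0: u_0=17/300 ∈ [0, 3/50) → index 0
j=1: u_1=47/300 ∈ [2/25, 1/5) → index 2
j=2: u_2=77/300 ∈ [1/5, 8/25) → index 3
j=3: u_3=107/300 ∈ [8/25, 12/25) → index 4
j=4: u_4=137/300 ∈ [8/25, 12/25) → index 4
j=5: u_5=167/300 ∈ [12/25, 16/25) → index 5
j=6: u_6=197/300 ∈ [16/25, 18/25) → index 6
j=7: u_7=227/300 ∈ [18/25, 21/25) → index 7
j=8: u_8=257/300 ∈ [21/25, 24/25) → index 8
j=9: u_9=287/300 ∈ [21/25, 24/25) → index 8

0 2 3 4 4 5 6 7 8 8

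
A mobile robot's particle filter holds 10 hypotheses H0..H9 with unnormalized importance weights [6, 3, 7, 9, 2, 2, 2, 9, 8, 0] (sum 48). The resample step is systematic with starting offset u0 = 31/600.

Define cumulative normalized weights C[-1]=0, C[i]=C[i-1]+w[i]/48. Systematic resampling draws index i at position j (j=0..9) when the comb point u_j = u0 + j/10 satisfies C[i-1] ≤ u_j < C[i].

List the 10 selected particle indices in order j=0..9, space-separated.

0 1 2 3 3 4 7 7 8 8

C = [1/8, 3/16, 1/3, 25/48, 9/16, 29/48, 31/48, 5/6, 1, 1]
j=0: u_0=31/600 ∈ [0, 1/8) → index 0
j=1: u_1=91/600 ∈ [1/8, 3/16) → index 1
j=2: u_2=151/600 ∈ [3/16, 1/3) → index 2
j=3: u_3=211/600 ∈ [1/3, 25/48) → index 3
j=4: u_4=271/600 ∈ [1/3, 25/48) → index 3
j=5: u_5=331/600 ∈ [25/48, 9/16) → index 4
j=6: u_6=391/600 ∈ [31/48, 5/6) → index 7
j=7: u_7=451/600 ∈ [31/48, 5/6) → index 7
j=8: u_8=511/600 ∈ [5/6, 1) → index 8
j=9: u_9=571/600 ∈ [5/6, 1) → index 8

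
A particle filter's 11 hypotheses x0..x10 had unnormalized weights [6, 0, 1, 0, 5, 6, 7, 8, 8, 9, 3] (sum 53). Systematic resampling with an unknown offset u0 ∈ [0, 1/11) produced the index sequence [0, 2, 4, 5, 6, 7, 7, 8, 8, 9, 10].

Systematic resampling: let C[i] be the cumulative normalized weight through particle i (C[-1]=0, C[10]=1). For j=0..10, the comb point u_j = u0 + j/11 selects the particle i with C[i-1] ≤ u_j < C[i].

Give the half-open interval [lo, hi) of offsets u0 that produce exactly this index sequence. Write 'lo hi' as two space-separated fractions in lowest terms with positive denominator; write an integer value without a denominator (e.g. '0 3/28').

20/583 24/583

C = [6/53, 6/53, 7/53, 7/53, 12/53, 18/53, 25/53, 33/53, 41/53, 50/53, 1]
j=0 picked index 0: u0 ∈ [0, 6/53)
j=1 picked index 2: u0 ∈ [13/583, 24/583)
j=2 picked index 4: u0 ∈ [-29/583, 26/583)
j=3 picked index 5: u0 ∈ [-27/583, 39/583)
j=4 picked index 6: u0 ∈ [-14/583, 63/583)
j=5 picked index 7: u0 ∈ [10/583, 98/583)
j=6 picked index 7: u0 ∈ [-43/583, 45/583)
j=7 picked index 8: u0 ∈ [-8/583, 80/583)
j=8 picked index 8: u0 ∈ [-61/583, 27/583)
j=9 picked index 9: u0 ∈ [-26/583, 73/583)
j=10 picked index 10: u0 ∈ [20/583, 1/11)
intersection: [20/583, 24/583)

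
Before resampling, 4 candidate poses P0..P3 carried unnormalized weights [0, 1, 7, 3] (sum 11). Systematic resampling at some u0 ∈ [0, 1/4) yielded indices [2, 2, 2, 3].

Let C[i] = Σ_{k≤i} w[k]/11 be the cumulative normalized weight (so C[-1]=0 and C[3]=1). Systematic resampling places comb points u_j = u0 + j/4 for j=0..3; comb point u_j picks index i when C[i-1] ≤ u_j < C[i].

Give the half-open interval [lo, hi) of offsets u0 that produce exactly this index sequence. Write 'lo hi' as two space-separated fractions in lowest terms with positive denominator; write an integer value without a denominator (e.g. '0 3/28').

C = [0, 1/11, 8/11, 1]
j=0 picked index 2: u0 ∈ [1/11, 8/11)
j=1 picked index 2: u0 ∈ [-7/44, 21/44)
j=2 picked index 2: u0 ∈ [-9/22, 5/22)
j=3 picked index 3: u0 ∈ [-1/44, 1/4)
intersection: [1/11, 5/22)

1/11 5/22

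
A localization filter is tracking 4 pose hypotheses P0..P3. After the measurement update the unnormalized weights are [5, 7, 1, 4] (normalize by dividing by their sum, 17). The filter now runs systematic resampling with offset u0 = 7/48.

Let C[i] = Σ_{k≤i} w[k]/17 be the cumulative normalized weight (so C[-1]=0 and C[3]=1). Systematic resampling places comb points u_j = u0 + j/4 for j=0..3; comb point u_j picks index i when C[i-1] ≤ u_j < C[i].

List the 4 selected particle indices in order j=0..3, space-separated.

C = [5/17, 12/17, 13/17, 1]
j=0: u_0=7/48 ∈ [0, 5/17) → index 0
j=1: u_1=19/48 ∈ [5/17, 12/17) → index 1
j=2: u_2=31/48 ∈ [5/17, 12/17) → index 1
j=3: u_3=43/48 ∈ [13/17, 1) → index 3

0 1 1 3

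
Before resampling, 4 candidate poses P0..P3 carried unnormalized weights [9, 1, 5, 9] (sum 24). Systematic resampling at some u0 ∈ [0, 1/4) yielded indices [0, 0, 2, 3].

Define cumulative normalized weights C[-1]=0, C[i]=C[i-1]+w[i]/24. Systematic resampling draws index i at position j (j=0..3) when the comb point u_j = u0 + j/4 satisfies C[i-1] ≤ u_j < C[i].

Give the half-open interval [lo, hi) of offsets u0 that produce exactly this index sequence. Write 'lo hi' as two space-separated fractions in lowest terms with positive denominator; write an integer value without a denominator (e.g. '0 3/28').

C = [3/8, 5/12, 5/8, 1]
j=0 picked index 0: u0 ∈ [0, 3/8)
j=1 picked index 0: u0 ∈ [-1/4, 1/8)
j=2 picked index 2: u0 ∈ [-1/12, 1/8)
j=3 picked index 3: u0 ∈ [-1/8, 1/4)
intersection: [0, 1/8)

0 1/8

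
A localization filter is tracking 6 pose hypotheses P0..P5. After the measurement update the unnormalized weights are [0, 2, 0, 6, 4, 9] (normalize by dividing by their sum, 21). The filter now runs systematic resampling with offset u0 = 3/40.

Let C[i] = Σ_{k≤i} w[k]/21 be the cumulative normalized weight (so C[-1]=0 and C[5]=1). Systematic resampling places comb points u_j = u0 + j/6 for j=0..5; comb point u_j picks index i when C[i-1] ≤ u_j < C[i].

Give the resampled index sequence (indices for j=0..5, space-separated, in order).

1 3 4 5 5 5

C = [0, 2/21, 2/21, 8/21, 4/7, 1]
j=0: u_0=3/40 ∈ [0, 2/21) → index 1
j=1: u_1=29/120 ∈ [2/21, 8/21) → index 3
j=2: u_2=49/120 ∈ [8/21, 4/7) → index 4
j=3: u_3=23/40 ∈ [4/7, 1) → index 5
j=4: u_4=89/120 ∈ [4/7, 1) → index 5
j=5: u_5=109/120 ∈ [4/7, 1) → index 5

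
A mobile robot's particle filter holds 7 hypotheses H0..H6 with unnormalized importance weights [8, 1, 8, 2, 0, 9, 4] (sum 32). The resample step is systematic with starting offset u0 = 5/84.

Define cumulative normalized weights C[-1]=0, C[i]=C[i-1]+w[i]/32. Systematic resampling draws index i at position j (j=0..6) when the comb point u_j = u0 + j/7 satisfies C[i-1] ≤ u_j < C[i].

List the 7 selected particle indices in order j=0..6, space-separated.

0 0 2 2 5 5 6

C = [1/4, 9/32, 17/32, 19/32, 19/32, 7/8, 1]
j=0: u_0=5/84 ∈ [0, 1/4) → index 0
j=1: u_1=17/84 ∈ [0, 1/4) → index 0
j=2: u_2=29/84 ∈ [9/32, 17/32) → index 2
j=3: u_3=41/84 ∈ [9/32, 17/32) → index 2
j=4: u_4=53/84 ∈ [19/32, 7/8) → index 5
j=5: u_5=65/84 ∈ [19/32, 7/8) → index 5
j=6: u_6=11/12 ∈ [7/8, 1) → index 6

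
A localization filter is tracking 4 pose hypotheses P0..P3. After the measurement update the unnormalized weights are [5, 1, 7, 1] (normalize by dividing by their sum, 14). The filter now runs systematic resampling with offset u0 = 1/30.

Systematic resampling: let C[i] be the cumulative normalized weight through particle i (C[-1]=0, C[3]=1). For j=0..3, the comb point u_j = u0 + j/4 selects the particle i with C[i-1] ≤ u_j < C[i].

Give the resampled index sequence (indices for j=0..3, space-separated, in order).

0 0 2 2

C = [5/14, 3/7, 13/14, 1]
j=0: u_0=1/30 ∈ [0, 5/14) → index 0
j=1: u_1=17/60 ∈ [0, 5/14) → index 0
j=2: u_2=8/15 ∈ [3/7, 13/14) → index 2
j=3: u_3=47/60 ∈ [3/7, 13/14) → index 2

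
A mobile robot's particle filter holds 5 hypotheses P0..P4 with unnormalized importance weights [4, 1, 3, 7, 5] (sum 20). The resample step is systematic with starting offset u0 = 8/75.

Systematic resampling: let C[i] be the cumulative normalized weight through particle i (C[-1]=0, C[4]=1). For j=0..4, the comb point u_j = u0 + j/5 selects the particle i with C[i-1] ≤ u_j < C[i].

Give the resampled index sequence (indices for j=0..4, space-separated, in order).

0 2 3 3 4

C = [1/5, 1/4, 2/5, 3/4, 1]
j=0: u_0=8/75 ∈ [0, 1/5) → index 0
j=1: u_1=23/75 ∈ [1/4, 2/5) → index 2
j=2: u_2=38/75 ∈ [2/5, 3/4) → index 3
j=3: u_3=53/75 ∈ [2/5, 3/4) → index 3
j=4: u_4=68/75 ∈ [3/4, 1) → index 4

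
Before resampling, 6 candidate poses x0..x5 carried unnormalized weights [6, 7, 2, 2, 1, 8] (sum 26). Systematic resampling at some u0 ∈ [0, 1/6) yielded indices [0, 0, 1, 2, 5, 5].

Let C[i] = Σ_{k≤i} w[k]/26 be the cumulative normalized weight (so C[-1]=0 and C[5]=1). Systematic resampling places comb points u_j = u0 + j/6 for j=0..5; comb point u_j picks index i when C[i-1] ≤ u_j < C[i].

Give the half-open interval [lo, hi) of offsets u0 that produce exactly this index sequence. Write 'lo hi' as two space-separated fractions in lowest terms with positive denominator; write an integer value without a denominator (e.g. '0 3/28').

1/39 5/78

C = [3/13, 1/2, 15/26, 17/26, 9/13, 1]
j=0 picked index 0: u0 ∈ [0, 3/13)
j=1 picked index 0: u0 ∈ [-1/6, 5/78)
j=2 picked index 1: u0 ∈ [-4/39, 1/6)
j=3 picked index 2: u0 ∈ [0, 1/13)
j=4 picked index 5: u0 ∈ [1/39, 1/3)
j=5 picked index 5: u0 ∈ [-11/78, 1/6)
intersection: [1/39, 5/78)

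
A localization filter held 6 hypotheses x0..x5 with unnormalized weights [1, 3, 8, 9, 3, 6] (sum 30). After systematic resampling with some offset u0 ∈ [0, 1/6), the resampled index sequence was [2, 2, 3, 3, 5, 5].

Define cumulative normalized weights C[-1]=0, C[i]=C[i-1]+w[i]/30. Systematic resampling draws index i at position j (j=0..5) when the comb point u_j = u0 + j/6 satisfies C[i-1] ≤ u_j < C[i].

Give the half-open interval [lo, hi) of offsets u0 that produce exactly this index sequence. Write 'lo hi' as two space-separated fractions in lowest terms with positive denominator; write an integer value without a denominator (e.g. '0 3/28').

2/15 1/6

C = [1/30, 2/15, 2/5, 7/10, 4/5, 1]
j=0 picked index 2: u0 ∈ [2/15, 2/5)
j=1 picked index 2: u0 ∈ [-1/30, 7/30)
j=2 picked index 3: u0 ∈ [1/15, 11/30)
j=3 picked index 3: u0 ∈ [-1/10, 1/5)
j=4 picked index 5: u0 ∈ [2/15, 1/3)
j=5 picked index 5: u0 ∈ [-1/30, 1/6)
intersection: [2/15, 1/6)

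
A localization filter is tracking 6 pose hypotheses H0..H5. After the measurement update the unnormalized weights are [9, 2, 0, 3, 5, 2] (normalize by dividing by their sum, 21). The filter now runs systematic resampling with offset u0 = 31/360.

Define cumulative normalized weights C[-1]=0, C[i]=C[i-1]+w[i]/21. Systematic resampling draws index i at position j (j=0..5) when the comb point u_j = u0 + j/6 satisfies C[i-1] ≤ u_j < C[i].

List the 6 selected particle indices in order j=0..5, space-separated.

0 0 0 3 4 5

C = [3/7, 11/21, 11/21, 2/3, 19/21, 1]
j=0: u_0=31/360 ∈ [0, 3/7) → index 0
j=1: u_1=91/360 ∈ [0, 3/7) → index 0
j=2: u_2=151/360 ∈ [0, 3/7) → index 0
j=3: u_3=211/360 ∈ [11/21, 2/3) → index 3
j=4: u_4=271/360 ∈ [2/3, 19/21) → index 4
j=5: u_5=331/360 ∈ [19/21, 1) → index 5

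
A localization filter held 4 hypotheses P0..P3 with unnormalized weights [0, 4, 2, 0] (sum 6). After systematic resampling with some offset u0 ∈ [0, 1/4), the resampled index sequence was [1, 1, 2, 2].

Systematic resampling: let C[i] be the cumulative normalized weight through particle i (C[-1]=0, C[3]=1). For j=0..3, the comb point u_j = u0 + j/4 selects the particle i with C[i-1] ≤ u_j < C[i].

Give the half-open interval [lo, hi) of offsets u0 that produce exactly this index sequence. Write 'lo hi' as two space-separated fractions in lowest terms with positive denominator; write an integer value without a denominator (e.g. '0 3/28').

1/6 1/4

C = [0, 2/3, 1, 1]
j=0 picked index 1: u0 ∈ [0, 2/3)
j=1 picked index 1: u0 ∈ [-1/4, 5/12)
j=2 picked index 2: u0 ∈ [1/6, 1/2)
j=3 picked index 2: u0 ∈ [-1/12, 1/4)
intersection: [1/6, 1/4)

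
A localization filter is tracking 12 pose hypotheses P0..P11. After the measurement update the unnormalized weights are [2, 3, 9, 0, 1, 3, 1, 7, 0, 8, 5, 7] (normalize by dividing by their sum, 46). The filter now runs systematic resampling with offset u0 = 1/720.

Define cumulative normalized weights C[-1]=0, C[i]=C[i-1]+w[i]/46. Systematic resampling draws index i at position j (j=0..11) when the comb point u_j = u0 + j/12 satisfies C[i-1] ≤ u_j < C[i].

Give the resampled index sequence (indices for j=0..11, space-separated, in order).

C = [1/23, 5/46, 7/23, 7/23, 15/46, 9/23, 19/46, 13/23, 13/23, 17/23, 39/46, 1]
j=0: u_0=1/720 ∈ [0, 1/23) → index 0
j=1: u_1=61/720 ∈ [1/23, 5/46) → index 1
j=2: u_2=121/720 ∈ [5/46, 7/23) → index 2
j=3: u_3=181/720 ∈ [5/46, 7/23) → index 2
j=4: u_4=241/720 ∈ [15/46, 9/23) → index 5
j=5: u_5=301/720 ∈ [19/46, 13/23) → index 7
j=6: u_6=361/720 ∈ [19/46, 13/23) → index 7
j=7: u_7=421/720 ∈ [13/23, 17/23) → index 9
j=8: u_8=481/720 ∈ [13/23, 17/23) → index 9
j=9: u_9=541/720 ∈ [17/23, 39/46) → index 10
j=10: u_10=601/720 ∈ [17/23, 39/46) → index 10
j=11: u_11=661/720 ∈ [39/46, 1) → index 11

0 1 2 2 5 7 7 9 9 10 10 11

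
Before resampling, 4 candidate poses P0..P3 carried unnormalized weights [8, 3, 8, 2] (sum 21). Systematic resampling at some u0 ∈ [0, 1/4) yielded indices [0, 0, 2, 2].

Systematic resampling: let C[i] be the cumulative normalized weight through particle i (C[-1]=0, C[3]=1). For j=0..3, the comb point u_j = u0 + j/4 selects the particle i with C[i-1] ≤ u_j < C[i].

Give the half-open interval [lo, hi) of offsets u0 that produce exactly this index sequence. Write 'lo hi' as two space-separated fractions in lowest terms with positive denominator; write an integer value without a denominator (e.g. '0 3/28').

1/42 11/84

C = [8/21, 11/21, 19/21, 1]
j=0 picked index 0: u0 ∈ [0, 8/21)
j=1 picked index 0: u0 ∈ [-1/4, 11/84)
j=2 picked index 2: u0 ∈ [1/42, 17/42)
j=3 picked index 2: u0 ∈ [-19/84, 13/84)
intersection: [1/42, 11/84)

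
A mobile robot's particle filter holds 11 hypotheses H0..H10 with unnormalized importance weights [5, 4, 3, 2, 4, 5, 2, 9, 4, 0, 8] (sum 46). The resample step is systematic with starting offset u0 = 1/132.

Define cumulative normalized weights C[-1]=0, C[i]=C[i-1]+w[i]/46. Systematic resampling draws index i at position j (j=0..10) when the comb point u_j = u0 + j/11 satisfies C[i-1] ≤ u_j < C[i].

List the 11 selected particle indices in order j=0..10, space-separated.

C = [5/46, 9/46, 6/23, 7/23, 9/23, 1/2, 25/46, 17/23, 19/23, 19/23, 1]
j=0: u_0=1/132 ∈ [0, 5/46) → index 0
j=1: u_1=13/132 ∈ [0, 5/46) → index 0
j=2: u_2=25/132 ∈ [5/46, 9/46) → index 1
j=3: u_3=37/132 ∈ [6/23, 7/23) → index 3
j=4: u_4=49/132 ∈ [7/23, 9/23) → index 4
j=5: u_5=61/132 ∈ [9/23, 1/2) → index 5
j=6: u_6=73/132 ∈ [25/46, 17/23) → index 7
j=7: u_7=85/132 ∈ [25/46, 17/23) → index 7
j=8: u_8=97/132 ∈ [25/46, 17/23) → index 7
j=9: u_9=109/132 ∈ [17/23, 19/23) → index 8
j=10: u_10=11/12 ∈ [19/23, 1) → index 10

0 0 1 3 4 5 7 7 7 8 10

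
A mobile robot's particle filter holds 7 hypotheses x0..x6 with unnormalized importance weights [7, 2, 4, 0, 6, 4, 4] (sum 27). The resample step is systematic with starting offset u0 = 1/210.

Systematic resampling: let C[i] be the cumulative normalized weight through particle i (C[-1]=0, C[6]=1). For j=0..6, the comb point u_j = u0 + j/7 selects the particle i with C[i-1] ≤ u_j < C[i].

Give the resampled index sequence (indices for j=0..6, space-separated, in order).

C = [7/27, 1/3, 13/27, 13/27, 19/27, 23/27, 1]
j=0: u_0=1/210 ∈ [0, 7/27) → index 0
j=1: u_1=31/210 ∈ [0, 7/27) → index 0
j=2: u_2=61/210 ∈ [7/27, 1/3) → index 1
j=3: u_3=13/30 ∈ [1/3, 13/27) → index 2
j=4: u_4=121/210 ∈ [13/27, 19/27) → index 4
j=5: u_5=151/210 ∈ [19/27, 23/27) → index 5
j=6: u_6=181/210 ∈ [23/27, 1) → index 6

0 0 1 2 4 5 6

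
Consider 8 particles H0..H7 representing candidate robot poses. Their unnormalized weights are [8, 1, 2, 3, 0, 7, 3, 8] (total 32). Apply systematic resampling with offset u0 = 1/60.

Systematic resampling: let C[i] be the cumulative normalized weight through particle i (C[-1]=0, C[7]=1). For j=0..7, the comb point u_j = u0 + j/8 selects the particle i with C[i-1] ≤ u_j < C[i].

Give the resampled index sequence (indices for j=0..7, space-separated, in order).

C = [1/4, 9/32, 11/32, 7/16, 7/16, 21/32, 3/4, 1]
j=0: u_0=1/60 ∈ [0, 1/4) → index 0
j=1: u_1=17/120 ∈ [0, 1/4) → index 0
j=2: u_2=4/15 ∈ [1/4, 9/32) → index 1
j=3: u_3=47/120 ∈ [11/32, 7/16) → index 3
j=4: u_4=31/60 ∈ [7/16, 21/32) → index 5
j=5: u_5=77/120 ∈ [7/16, 21/32) → index 5
j=6: u_6=23/30 ∈ [3/4, 1) → index 7
j=7: u_7=107/120 ∈ [3/4, 1) → index 7

0 0 1 3 5 5 7 7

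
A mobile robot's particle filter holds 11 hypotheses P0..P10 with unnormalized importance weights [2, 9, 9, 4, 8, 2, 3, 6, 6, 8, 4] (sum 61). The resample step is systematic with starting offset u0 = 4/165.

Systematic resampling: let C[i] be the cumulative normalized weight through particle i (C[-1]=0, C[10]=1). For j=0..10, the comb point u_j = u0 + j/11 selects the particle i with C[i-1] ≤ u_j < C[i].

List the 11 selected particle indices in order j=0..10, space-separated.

C = [2/61, 11/61, 20/61, 24/61, 32/61, 34/61, 37/61, 43/61, 49/61, 57/61, 1]
j=0: u_0=4/165 ∈ [0, 2/61) → index 0
j=1: u_1=19/165 ∈ [2/61, 11/61) → index 1
j=2: u_2=34/165 ∈ [11/61, 20/61) → index 2
j=3: u_3=49/165 ∈ [11/61, 20/61) → index 2
j=4: u_4=64/165 ∈ [20/61, 24/61) → index 3
j=5: u_5=79/165 ∈ [24/61, 32/61) → index 4
j=6: u_6=94/165 ∈ [34/61, 37/61) → index 6
j=7: u_7=109/165 ∈ [37/61, 43/61) → index 7
j=8: u_8=124/165 ∈ [43/61, 49/61) → index 8
j=9: u_9=139/165 ∈ [49/61, 57/61) → index 9
j=10: u_10=14/15 ∈ [49/61, 57/61) → index 9

0 1 2 2 3 4 6 7 8 9 9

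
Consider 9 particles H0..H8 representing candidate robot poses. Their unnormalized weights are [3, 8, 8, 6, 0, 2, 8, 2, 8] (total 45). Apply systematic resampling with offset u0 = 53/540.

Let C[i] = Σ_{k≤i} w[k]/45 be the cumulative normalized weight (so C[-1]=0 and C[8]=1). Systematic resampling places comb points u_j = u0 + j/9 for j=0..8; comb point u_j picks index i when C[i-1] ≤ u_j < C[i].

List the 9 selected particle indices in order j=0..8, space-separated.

C = [1/15, 11/45, 19/45, 5/9, 5/9, 3/5, 7/9, 37/45, 1]
j=0: u_0=53/540 ∈ [1/15, 11/45) → index 1
j=1: u_1=113/540 ∈ [1/15, 11/45) → index 1
j=2: u_2=173/540 ∈ [11/45, 19/45) → index 2
j=3: u_3=233/540 ∈ [19/45, 5/9) → index 3
j=4: u_4=293/540 ∈ [19/45, 5/9) → index 3
j=5: u_5=353/540 ∈ [3/5, 7/9) → index 6
j=6: u_6=413/540 ∈ [3/5, 7/9) → index 6
j=7: u_7=473/540 ∈ [37/45, 1) → index 8
j=8: u_8=533/540 ∈ [37/45, 1) → index 8

1 1 2 3 3 6 6 8 8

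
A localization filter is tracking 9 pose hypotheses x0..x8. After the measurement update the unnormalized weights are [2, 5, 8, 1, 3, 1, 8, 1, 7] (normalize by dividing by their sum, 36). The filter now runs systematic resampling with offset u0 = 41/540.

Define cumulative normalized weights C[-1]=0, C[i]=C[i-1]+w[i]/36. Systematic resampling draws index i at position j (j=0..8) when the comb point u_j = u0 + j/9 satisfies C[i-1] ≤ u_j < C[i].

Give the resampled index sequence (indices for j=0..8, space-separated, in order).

1 1 2 2 4 6 6 8 8

C = [1/18, 7/36, 5/12, 4/9, 19/36, 5/9, 7/9, 29/36, 1]
j=0: u_0=41/540 ∈ [1/18, 7/36) → index 1
j=1: u_1=101/540 ∈ [1/18, 7/36) → index 1
j=2: u_2=161/540 ∈ [7/36, 5/12) → index 2
j=3: u_3=221/540 ∈ [7/36, 5/12) → index 2
j=4: u_4=281/540 ∈ [4/9, 19/36) → index 4
j=5: u_5=341/540 ∈ [5/9, 7/9) → index 6
j=6: u_6=401/540 ∈ [5/9, 7/9) → index 6
j=7: u_7=461/540 ∈ [29/36, 1) → index 8
j=8: u_8=521/540 ∈ [29/36, 1) → index 8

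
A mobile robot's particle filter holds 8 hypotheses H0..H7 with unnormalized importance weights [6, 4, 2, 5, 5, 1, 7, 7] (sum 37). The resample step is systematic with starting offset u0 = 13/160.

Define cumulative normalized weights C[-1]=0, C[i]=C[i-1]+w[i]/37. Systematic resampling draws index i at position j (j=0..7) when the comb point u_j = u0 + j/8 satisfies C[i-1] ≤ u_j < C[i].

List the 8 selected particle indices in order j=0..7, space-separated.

0 1 3 3 4 6 7 7

C = [6/37, 10/37, 12/37, 17/37, 22/37, 23/37, 30/37, 1]
j=0: u_0=13/160 ∈ [0, 6/37) → index 0
j=1: u_1=33/160 ∈ [6/37, 10/37) → index 1
j=2: u_2=53/160 ∈ [12/37, 17/37) → index 3
j=3: u_3=73/160 ∈ [12/37, 17/37) → index 3
j=4: u_4=93/160 ∈ [17/37, 22/37) → index 4
j=5: u_5=113/160 ∈ [23/37, 30/37) → index 6
j=6: u_6=133/160 ∈ [30/37, 1) → index 7
j=7: u_7=153/160 ∈ [30/37, 1) → index 7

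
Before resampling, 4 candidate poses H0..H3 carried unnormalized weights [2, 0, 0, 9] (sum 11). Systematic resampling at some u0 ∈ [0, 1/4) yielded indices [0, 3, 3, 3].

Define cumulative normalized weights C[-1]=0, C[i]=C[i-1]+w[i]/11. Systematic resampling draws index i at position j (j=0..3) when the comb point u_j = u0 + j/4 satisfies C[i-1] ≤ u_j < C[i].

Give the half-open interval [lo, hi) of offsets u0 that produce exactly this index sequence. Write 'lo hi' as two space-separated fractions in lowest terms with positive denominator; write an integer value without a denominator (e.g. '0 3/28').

0 2/11

C = [2/11, 2/11, 2/11, 1]
j=0 picked index 0: u0 ∈ [0, 2/11)
j=1 picked index 3: u0 ∈ [-3/44, 3/4)
j=2 picked index 3: u0 ∈ [-7/22, 1/2)
j=3 picked index 3: u0 ∈ [-25/44, 1/4)
intersection: [0, 2/11)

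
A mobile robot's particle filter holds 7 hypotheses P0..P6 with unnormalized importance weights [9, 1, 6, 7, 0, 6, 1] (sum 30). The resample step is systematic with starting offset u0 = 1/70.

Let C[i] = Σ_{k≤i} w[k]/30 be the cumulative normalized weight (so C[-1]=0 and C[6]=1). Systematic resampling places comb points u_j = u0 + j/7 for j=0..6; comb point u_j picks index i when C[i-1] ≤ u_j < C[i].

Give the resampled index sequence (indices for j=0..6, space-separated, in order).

0 0 1 2 3 3 5

C = [3/10, 1/3, 8/15, 23/30, 23/30, 29/30, 1]
j=0: u_0=1/70 ∈ [0, 3/10) → index 0
j=1: u_1=11/70 ∈ [0, 3/10) → index 0
j=2: u_2=3/10 ∈ [3/10, 1/3) → index 1
j=3: u_3=31/70 ∈ [1/3, 8/15) → index 2
j=4: u_4=41/70 ∈ [8/15, 23/30) → index 3
j=5: u_5=51/70 ∈ [8/15, 23/30) → index 3
j=6: u_6=61/70 ∈ [23/30, 29/30) → index 5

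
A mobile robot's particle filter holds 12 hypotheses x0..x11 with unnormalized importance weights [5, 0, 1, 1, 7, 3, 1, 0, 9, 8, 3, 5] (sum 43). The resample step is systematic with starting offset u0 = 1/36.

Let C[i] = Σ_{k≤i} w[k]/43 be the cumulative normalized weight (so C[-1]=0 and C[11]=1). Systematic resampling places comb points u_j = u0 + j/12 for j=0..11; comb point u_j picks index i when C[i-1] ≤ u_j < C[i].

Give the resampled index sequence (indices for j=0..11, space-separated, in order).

0 0 4 4 5 8 8 8 9 9 10 11

C = [5/43, 5/43, 6/43, 7/43, 14/43, 17/43, 18/43, 18/43, 27/43, 35/43, 38/43, 1]
j=0: u_0=1/36 ∈ [0, 5/43) → index 0
j=1: u_1=1/9 ∈ [0, 5/43) → index 0
j=2: u_2=7/36 ∈ [7/43, 14/43) → index 4
j=3: u_3=5/18 ∈ [7/43, 14/43) → index 4
j=4: u_4=13/36 ∈ [14/43, 17/43) → index 5
j=5: u_5=4/9 ∈ [18/43, 27/43) → index 8
j=6: u_6=19/36 ∈ [18/43, 27/43) → index 8
j=7: u_7=11/18 ∈ [18/43, 27/43) → index 8
j=8: u_8=25/36 ∈ [27/43, 35/43) → index 9
j=9: u_9=7/9 ∈ [27/43, 35/43) → index 9
j=10: u_10=31/36 ∈ [35/43, 38/43) → index 10
j=11: u_11=17/18 ∈ [38/43, 1) → index 11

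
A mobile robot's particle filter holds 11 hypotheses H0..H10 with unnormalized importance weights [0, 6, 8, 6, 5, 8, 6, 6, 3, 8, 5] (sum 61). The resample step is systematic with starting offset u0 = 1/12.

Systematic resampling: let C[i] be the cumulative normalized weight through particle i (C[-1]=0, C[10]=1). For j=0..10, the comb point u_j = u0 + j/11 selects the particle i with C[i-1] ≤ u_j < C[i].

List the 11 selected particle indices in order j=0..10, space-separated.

1 2 3 4 5 5 6 7 9 9 10

C = [0, 6/61, 14/61, 20/61, 25/61, 33/61, 39/61, 45/61, 48/61, 56/61, 1]
j=0: u_0=1/12 ∈ [0, 6/61) → index 1
j=1: u_1=23/132 ∈ [6/61, 14/61) → index 2
j=2: u_2=35/132 ∈ [14/61, 20/61) → index 3
j=3: u_3=47/132 ∈ [20/61, 25/61) → index 4
j=4: u_4=59/132 ∈ [25/61, 33/61) → index 5
j=5: u_5=71/132 ∈ [25/61, 33/61) → index 5
j=6: u_6=83/132 ∈ [33/61, 39/61) → index 6
j=7: u_7=95/132 ∈ [39/61, 45/61) → index 7
j=8: u_8=107/132 ∈ [48/61, 56/61) → index 9
j=9: u_9=119/132 ∈ [48/61, 56/61) → index 9
j=10: u_10=131/132 ∈ [56/61, 1) → index 10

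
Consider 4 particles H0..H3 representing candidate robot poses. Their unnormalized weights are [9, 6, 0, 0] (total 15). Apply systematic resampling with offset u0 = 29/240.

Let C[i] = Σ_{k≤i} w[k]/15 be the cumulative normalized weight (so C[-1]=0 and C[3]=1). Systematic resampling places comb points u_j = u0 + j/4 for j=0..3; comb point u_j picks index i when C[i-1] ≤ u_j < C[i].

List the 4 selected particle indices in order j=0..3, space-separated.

0 0 1 1

C = [3/5, 1, 1, 1]
j=0: u_0=29/240 ∈ [0, 3/5) → index 0
j=1: u_1=89/240 ∈ [0, 3/5) → index 0
j=2: u_2=149/240 ∈ [3/5, 1) → index 1
j=3: u_3=209/240 ∈ [3/5, 1) → index 1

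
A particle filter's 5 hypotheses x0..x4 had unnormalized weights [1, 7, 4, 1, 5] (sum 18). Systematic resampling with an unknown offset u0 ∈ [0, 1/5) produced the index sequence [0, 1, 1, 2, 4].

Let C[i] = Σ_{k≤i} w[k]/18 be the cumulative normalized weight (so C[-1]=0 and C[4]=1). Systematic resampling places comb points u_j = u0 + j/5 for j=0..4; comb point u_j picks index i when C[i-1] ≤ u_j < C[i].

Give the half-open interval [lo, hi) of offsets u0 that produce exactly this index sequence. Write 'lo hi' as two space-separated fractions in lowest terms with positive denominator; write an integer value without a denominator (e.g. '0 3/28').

C = [1/18, 4/9, 2/3, 13/18, 1]
j=0 picked index 0: u0 ∈ [0, 1/18)
j=1 picked index 1: u0 ∈ [-13/90, 11/45)
j=2 picked index 1: u0 ∈ [-31/90, 2/45)
j=3 picked index 2: u0 ∈ [-7/45, 1/15)
j=4 picked index 4: u0 ∈ [-7/90, 1/5)
intersection: [0, 2/45)

0 2/45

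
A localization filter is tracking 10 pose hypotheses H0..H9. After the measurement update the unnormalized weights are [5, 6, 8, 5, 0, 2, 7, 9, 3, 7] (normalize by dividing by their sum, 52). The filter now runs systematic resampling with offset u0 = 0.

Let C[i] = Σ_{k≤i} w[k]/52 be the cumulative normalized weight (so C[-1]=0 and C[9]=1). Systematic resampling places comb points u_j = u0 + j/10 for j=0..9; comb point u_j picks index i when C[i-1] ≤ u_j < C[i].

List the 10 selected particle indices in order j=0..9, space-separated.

0 1 1 2 3 6 6 7 7 9

C = [5/52, 11/52, 19/52, 6/13, 6/13, 1/2, 33/52, 21/26, 45/52, 1]
j=0: u_0=0 ∈ [0, 5/52) → index 0
j=1: u_1=1/10 ∈ [5/52, 11/52) → index 1
j=2: u_2=1/5 ∈ [5/52, 11/52) → index 1
j=3: u_3=3/10 ∈ [11/52, 19/52) → index 2
j=4: u_4=2/5 ∈ [19/52, 6/13) → index 3
j=5: u_5=1/2 ∈ [1/2, 33/52) → index 6
j=6: u_6=3/5 ∈ [1/2, 33/52) → index 6
j=7: u_7=7/10 ∈ [33/52, 21/26) → index 7
j=8: u_8=4/5 ∈ [33/52, 21/26) → index 7
j=9: u_9=9/10 ∈ [45/52, 1) → index 9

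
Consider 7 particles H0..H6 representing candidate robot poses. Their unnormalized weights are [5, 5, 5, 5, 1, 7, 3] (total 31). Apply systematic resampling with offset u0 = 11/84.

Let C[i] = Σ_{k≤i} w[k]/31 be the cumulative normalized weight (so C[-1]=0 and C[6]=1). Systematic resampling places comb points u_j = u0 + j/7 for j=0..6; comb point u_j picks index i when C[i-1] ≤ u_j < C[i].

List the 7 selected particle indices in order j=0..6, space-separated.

0 1 2 3 5 5 6

C = [5/31, 10/31, 15/31, 20/31, 21/31, 28/31, 1]
j=0: u_0=11/84 ∈ [0, 5/31) → index 0
j=1: u_1=23/84 ∈ [5/31, 10/31) → index 1
j=2: u_2=5/12 ∈ [10/31, 15/31) → index 2
j=3: u_3=47/84 ∈ [15/31, 20/31) → index 3
j=4: u_4=59/84 ∈ [21/31, 28/31) → index 5
j=5: u_5=71/84 ∈ [21/31, 28/31) → index 5
j=6: u_6=83/84 ∈ [28/31, 1) → index 6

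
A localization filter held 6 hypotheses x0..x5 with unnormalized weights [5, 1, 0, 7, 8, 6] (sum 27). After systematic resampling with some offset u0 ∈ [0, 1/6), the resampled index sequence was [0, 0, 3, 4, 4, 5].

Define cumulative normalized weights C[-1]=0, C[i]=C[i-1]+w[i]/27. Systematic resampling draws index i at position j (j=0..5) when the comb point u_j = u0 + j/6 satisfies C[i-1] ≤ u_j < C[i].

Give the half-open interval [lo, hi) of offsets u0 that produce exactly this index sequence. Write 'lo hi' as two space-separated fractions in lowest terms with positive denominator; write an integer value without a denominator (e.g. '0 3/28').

0 1/54

C = [5/27, 2/9, 2/9, 13/27, 7/9, 1]
j=0 picked index 0: u0 ∈ [0, 5/27)
j=1 picked index 0: u0 ∈ [-1/6, 1/54)
j=2 picked index 3: u0 ∈ [-1/9, 4/27)
j=3 picked index 4: u0 ∈ [-1/54, 5/18)
j=4 picked index 4: u0 ∈ [-5/27, 1/9)
j=5 picked index 5: u0 ∈ [-1/18, 1/6)
intersection: [0, 1/54)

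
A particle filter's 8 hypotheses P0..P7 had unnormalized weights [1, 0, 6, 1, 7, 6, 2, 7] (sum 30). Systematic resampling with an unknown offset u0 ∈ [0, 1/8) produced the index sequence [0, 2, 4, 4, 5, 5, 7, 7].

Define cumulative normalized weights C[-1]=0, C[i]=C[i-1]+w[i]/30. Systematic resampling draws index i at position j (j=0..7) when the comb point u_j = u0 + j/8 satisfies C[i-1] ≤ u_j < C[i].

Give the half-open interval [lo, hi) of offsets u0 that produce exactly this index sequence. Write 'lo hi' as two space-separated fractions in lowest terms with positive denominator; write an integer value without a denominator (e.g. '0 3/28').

C = [1/30, 1/30, 7/30, 4/15, 1/2, 7/10, 23/30, 1]
j=0 picked index 0: u0 ∈ [0, 1/30)
j=1 picked index 2: u0 ∈ [-11/120, 13/120)
j=2 picked index 4: u0 ∈ [1/60, 1/4)
j=3 picked index 4: u0 ∈ [-13/120, 1/8)
j=4 picked index 5: u0 ∈ [0, 1/5)
j=5 picked index 5: u0 ∈ [-1/8, 3/40)
j=6 picked index 7: u0 ∈ [1/60, 1/4)
j=7 picked index 7: u0 ∈ [-13/120, 1/8)
intersection: [1/60, 1/30)

1/60 1/30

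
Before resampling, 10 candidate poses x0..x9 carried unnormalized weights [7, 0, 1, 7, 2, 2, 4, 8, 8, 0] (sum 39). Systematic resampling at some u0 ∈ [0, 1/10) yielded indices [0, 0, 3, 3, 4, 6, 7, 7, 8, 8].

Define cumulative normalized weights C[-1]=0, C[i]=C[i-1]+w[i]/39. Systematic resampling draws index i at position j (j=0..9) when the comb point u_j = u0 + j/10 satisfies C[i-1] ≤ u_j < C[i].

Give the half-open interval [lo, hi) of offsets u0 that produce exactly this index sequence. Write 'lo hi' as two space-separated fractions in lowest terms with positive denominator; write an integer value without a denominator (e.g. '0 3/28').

C = [7/39, 7/39, 8/39, 5/13, 17/39, 19/39, 23/39, 31/39, 1, 1]
j=0 picked index 0: u0 ∈ [0, 7/39)
j=1 picked index 0: u0 ∈ [-1/10, 31/390)
j=2 picked index 3: u0 ∈ [1/195, 12/65)
j=3 picked index 3: u0 ∈ [-37/390, 11/130)
j=4 picked index 4: u0 ∈ [-1/65, 7/195)
j=5 picked index 6: u0 ∈ [-1/78, 7/78)
j=6 picked index 7: u0 ∈ [-2/195, 38/195)
j=7 picked index 7: u0 ∈ [-43/390, 37/390)
j=8 picked index 8: u0 ∈ [-1/195, 1/5)
j=9 picked index 8: u0 ∈ [-41/390, 1/10)
intersection: [1/195, 7/195)

1/195 7/195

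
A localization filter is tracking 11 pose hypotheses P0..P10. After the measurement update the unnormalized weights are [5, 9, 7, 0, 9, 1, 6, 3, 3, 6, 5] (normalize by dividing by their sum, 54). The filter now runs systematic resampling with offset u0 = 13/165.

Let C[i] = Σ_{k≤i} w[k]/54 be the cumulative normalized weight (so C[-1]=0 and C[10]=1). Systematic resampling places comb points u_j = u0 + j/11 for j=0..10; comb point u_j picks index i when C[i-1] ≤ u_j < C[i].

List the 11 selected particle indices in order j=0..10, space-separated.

C = [5/54, 7/27, 7/18, 7/18, 5/9, 31/54, 37/54, 20/27, 43/54, 49/54, 1]
j=0: u_0=13/165 ∈ [0, 5/54) → index 0
j=1: u_1=28/165 ∈ [5/54, 7/27) → index 1
j=2: u_2=43/165 ∈ [7/27, 7/18) → index 2
j=3: u_3=58/165 ∈ [7/27, 7/18) → index 2
j=4: u_4=73/165 ∈ [7/18, 5/9) → index 4
j=5: u_5=8/15 ∈ [7/18, 5/9) → index 4
j=6: u_6=103/165 ∈ [31/54, 37/54) → index 6
j=7: u_7=118/165 ∈ [37/54, 20/27) → index 7
j=8: u_8=133/165 ∈ [43/54, 49/54) → index 9
j=9: u_9=148/165 ∈ [43/54, 49/54) → index 9
j=10: u_10=163/165 ∈ [49/54, 1) → index 10

0 1 2 2 4 4 6 7 9 9 10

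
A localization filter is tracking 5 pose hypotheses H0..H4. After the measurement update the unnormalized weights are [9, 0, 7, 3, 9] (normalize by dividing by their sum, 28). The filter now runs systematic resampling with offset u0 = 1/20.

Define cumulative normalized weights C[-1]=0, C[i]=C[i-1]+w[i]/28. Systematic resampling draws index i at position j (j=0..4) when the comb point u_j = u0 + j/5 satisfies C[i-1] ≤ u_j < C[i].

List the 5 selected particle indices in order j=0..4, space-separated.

0 0 2 3 4

C = [9/28, 9/28, 4/7, 19/28, 1]
j=0: u_0=1/20 ∈ [0, 9/28) → index 0
j=1: u_1=1/4 ∈ [0, 9/28) → index 0
j=2: u_2=9/20 ∈ [9/28, 4/7) → index 2
j=3: u_3=13/20 ∈ [4/7, 19/28) → index 3
j=4: u_4=17/20 ∈ [19/28, 1) → index 4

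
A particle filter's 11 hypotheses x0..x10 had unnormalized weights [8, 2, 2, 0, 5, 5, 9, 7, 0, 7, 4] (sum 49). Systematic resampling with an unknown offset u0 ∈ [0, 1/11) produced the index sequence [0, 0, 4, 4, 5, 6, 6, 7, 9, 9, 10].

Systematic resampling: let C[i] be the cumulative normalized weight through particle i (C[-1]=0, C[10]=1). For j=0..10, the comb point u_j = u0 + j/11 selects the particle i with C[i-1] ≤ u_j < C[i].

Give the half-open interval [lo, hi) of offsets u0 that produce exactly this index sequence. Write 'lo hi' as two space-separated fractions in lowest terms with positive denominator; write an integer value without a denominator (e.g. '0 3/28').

C = [8/49, 10/49, 12/49, 12/49, 17/49, 22/49, 31/49, 38/49, 38/49, 45/49, 1]
j=0 picked index 0: u0 ∈ [0, 8/49)
j=1 picked index 0: u0 ∈ [-1/11, 39/539)
j=2 picked index 4: u0 ∈ [34/539, 89/539)
j=3 picked index 4: u0 ∈ [-15/539, 40/539)
j=4 picked index 5: u0 ∈ [-9/539, 46/539)
j=5 picked index 6: u0 ∈ [-3/539, 96/539)
j=6 picked index 6: u0 ∈ [-52/539, 47/539)
j=7 picked index 7: u0 ∈ [-2/539, 75/539)
j=8 picked index 9: u0 ∈ [26/539, 103/539)
j=9 picked index 9: u0 ∈ [-23/539, 54/539)
j=10 picked index 10: u0 ∈ [5/539, 1/11)
intersection: [34/539, 39/539)

34/539 39/539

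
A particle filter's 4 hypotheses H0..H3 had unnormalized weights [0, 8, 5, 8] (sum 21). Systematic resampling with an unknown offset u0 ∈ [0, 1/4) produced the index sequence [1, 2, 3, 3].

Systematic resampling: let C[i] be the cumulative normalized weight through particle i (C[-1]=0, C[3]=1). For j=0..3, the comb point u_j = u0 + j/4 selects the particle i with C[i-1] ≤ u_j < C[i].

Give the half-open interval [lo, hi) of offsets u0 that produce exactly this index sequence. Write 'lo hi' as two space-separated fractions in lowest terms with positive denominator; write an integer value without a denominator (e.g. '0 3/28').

11/84 1/4

C = [0, 8/21, 13/21, 1]
j=0 picked index 1: u0 ∈ [0, 8/21)
j=1 picked index 2: u0 ∈ [11/84, 31/84)
j=2 picked index 3: u0 ∈ [5/42, 1/2)
j=3 picked index 3: u0 ∈ [-11/84, 1/4)
intersection: [11/84, 1/4)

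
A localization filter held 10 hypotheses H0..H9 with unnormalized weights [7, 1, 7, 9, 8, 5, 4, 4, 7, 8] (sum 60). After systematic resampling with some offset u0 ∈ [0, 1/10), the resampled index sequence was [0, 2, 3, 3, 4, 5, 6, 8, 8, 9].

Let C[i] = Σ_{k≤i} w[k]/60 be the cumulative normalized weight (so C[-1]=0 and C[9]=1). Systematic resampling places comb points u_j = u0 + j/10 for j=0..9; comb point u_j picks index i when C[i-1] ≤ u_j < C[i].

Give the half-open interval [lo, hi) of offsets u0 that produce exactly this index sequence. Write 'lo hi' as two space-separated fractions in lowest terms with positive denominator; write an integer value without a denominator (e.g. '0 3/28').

1/20 1/15

C = [7/60, 2/15, 1/4, 2/5, 8/15, 37/60, 41/60, 3/4, 13/15, 1]
j=0 picked index 0: u0 ∈ [0, 7/60)
j=1 picked index 2: u0 ∈ [1/30, 3/20)
j=2 picked index 3: u0 ∈ [1/20, 1/5)
j=3 picked index 3: u0 ∈ [-1/20, 1/10)
j=4 picked index 4: u0 ∈ [0, 2/15)
j=5 picked index 5: u0 ∈ [1/30, 7/60)
j=6 picked index 6: u0 ∈ [1/60, 1/12)
j=7 picked index 8: u0 ∈ [1/20, 1/6)
j=8 picked index 8: u0 ∈ [-1/20, 1/15)
j=9 picked index 9: u0 ∈ [-1/30, 1/10)
intersection: [1/20, 1/15)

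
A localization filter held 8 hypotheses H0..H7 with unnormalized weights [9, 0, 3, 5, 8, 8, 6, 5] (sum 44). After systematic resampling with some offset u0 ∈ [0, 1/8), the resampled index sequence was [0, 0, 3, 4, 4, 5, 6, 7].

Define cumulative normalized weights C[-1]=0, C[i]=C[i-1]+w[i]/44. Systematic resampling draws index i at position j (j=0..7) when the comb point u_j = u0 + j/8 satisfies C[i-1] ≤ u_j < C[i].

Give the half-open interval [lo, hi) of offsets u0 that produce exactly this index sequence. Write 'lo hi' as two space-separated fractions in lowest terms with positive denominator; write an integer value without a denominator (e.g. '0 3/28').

C = [9/44, 9/44, 3/11, 17/44, 25/44, 3/4, 39/44, 1]
j=0 picked index 0: u0 ∈ [0, 9/44)
j=1 picked index 0: u0 ∈ [-1/8, 7/88)
j=2 picked index 3: u0 ∈ [1/44, 3/22)
j=3 picked index 4: u0 ∈ [1/88, 17/88)
j=4 picked index 4: u0 ∈ [-5/44, 3/44)
j=5 picked index 5: u0 ∈ [-5/88, 1/8)
j=6 picked index 6: u0 ∈ [0, 3/22)
j=7 picked index 7: u0 ∈ [1/88, 1/8)
intersection: [1/44, 3/44)

1/44 3/44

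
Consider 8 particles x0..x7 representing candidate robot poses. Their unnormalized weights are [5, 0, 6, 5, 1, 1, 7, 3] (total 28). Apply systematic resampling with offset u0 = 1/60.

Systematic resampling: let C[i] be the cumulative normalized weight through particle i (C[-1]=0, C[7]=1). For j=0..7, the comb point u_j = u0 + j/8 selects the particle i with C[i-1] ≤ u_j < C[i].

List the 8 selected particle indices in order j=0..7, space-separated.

0 0 2 2 3 5 6 6

C = [5/28, 5/28, 11/28, 4/7, 17/28, 9/14, 25/28, 1]
j=0: u_0=1/60 ∈ [0, 5/28) → index 0
j=1: u_1=17/120 ∈ [0, 5/28) → index 0
j=2: u_2=4/15 ∈ [5/28, 11/28) → index 2
j=3: u_3=47/120 ∈ [5/28, 11/28) → index 2
j=4: u_4=31/60 ∈ [11/28, 4/7) → index 3
j=5: u_5=77/120 ∈ [17/28, 9/14) → index 5
j=6: u_6=23/30 ∈ [9/14, 25/28) → index 6
j=7: u_7=107/120 ∈ [9/14, 25/28) → index 6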